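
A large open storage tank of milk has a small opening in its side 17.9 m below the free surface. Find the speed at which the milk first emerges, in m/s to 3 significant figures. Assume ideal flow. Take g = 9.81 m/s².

With the surface at rest and both surface and jet at atmospheric pressure, Bernoulli gives ρg h = ½ρv², so v = √(2gh) = √(2·9.81·17.9) = 18.7 m/s.

18.7 m/s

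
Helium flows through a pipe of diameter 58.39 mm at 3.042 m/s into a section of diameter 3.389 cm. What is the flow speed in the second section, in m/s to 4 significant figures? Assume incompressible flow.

The volume flow rate is constant, so v₂ = (A₁/A₂)v₁ = (26.78/9.021)·3.042 = 9.030 m/s.

v₂ ≈ 9.030 m/s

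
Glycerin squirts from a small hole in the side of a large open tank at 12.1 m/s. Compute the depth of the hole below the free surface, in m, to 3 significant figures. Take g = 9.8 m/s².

Inverting v = √(2gh) gives h = v² / 2g.
h = 12.1²/(2·9.8) = 146/19.60 = 7.47 m.

7.47 m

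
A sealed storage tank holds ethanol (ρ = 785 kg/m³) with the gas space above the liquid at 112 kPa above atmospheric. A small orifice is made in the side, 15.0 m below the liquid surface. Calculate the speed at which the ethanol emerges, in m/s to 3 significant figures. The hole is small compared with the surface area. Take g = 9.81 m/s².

v ≈ 24.1 m/s

Take point 1 at the surface (v₁ ≈ 0) and point 2 at the hole (at atmospheric pressure). Bernoulli: P₁ + ρg h = P_atm + ½ρv₂².
With P₁ − P_atm = 112000 Pa, v₂ = √(2gh + 2ΔP/ρ) = √(2·9.81·15.0 + 2·112000/785) = 24.1 m/s.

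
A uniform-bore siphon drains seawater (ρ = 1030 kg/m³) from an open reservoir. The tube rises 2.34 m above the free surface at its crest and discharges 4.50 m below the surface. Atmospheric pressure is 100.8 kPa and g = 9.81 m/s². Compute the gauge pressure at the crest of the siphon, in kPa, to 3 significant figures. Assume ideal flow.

P_gauge ≈ -69.1 kPa

The outlet speed comes from Torricelli: v = √(2g·4.50) = 9.40 m/s.
The bore is uniform, so the speed at the crest is the same v. Bernoulli surface→crest: P_atm = P_top + ½ρv² + ρg·h_top.
P_top = 100800 − ½·1030·9.40² − 1030·9.81·2.34 = 31700 Pa. So P_gauge = P_top − P_atm = -69100 Pa.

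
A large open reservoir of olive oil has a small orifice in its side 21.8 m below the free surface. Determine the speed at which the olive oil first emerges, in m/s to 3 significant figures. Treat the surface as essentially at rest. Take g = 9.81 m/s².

Bernoulli from surface to hole (P equal, v_surface ≈ 0): v = √(2gh) = √(2×9.81×21.8) = 20.7 m/s.

v = 20.7 m/s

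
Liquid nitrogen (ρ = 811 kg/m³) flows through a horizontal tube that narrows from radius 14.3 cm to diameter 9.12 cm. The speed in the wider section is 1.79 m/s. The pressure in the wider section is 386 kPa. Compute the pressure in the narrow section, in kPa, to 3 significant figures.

262 kPa

By continuity, v₂ = v₁·A₁/A₂ = 1.79·(642/65.3) = 17.6 m/s.
The pipe is horizontal, so Bernoulli reduces to P₁ + ½ρv₁² = P₂ + ½ρv₂².
P₂ = P₁ − ½ρ(v₂² − v₁²) = 386000 − ½·811·(17.6² − 1.79²) = 386000 − 124000 = 262000 Pa.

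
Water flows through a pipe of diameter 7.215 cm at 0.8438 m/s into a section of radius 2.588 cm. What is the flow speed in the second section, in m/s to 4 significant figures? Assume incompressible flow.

v₂ ≈ 1.640 m/s

Mass conservation (A₁v₁ = A₂v₂) gives v₂ = 0.8438 × 40.88/21.04 = 1.640 m/s.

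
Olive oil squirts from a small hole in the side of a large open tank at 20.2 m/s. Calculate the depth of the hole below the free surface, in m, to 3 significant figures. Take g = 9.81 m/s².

20.8 m

Torricelli: v = √(2gh), so h = v²/(2g).
h = 20.2²/(2·9.81) = 408/19.62 = 20.8 m.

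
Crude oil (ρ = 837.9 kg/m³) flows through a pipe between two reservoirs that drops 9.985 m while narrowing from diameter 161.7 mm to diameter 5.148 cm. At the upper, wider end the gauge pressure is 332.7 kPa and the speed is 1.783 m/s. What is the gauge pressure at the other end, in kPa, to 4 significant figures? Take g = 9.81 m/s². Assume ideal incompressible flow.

The volume flow rate is constant, so v₂ = (A₁/A₂)v₁ = (205.4/20.81)·1.783 = 17.59 m/s.
Energy conservation along the streamline gives P₂ = P₁ − ½ρ(v₂² − v₁²) − ρg(h₂ − h₁).
P₂ = 332700 + ½·837.9·(1.783² − 17.59²) − 837.9·9.81·(−9.985) = 332700 + (-128300) − (-82070) = 286500 Pa.

P₂ ≈ 286.5 kPa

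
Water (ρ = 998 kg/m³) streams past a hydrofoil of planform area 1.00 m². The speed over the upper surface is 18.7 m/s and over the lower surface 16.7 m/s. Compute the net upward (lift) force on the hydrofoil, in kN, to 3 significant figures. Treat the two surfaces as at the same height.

From P + ½ρv² = const at equal height, P_low − P_up = ½ρ(v_up² − v_low²).
ΔP = ½·998·(18.7² − 16.7²) = 35300 Pa.
Lift = ΔP · A = 35300 × 1.00 = 35300 N.

F = 35.3 kN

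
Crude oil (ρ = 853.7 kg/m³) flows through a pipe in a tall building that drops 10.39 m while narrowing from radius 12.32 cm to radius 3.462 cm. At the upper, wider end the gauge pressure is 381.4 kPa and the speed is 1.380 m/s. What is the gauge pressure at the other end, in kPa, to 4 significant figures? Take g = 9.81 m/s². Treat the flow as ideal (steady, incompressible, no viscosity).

Mass conservation (A₁v₁ = A₂v₂) gives v₂ = 1.380 × 476.8/37.65 = 17.48 m/s.
Bernoulli: P₁ + ½ρv₁² + ρg h₁ = P₂ + ½ρv₂² + ρg h₂, so P₂ = P₁ + ½ρ(v₁² − v₂²) − ρg(h₂ − h₁).
P₂ = 381400 + ½·853.7·(1.380² − 17.48²) − 853.7·9.81·(−10.39) = 381400 + (-129600) − (-87010) = 338900 Pa.

338.9 kPa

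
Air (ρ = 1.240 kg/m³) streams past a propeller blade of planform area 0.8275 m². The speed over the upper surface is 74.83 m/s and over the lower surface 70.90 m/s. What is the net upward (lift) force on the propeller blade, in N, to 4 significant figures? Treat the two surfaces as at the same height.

With equal heights on the two surfaces, Bernoulli gives P_lower − P_upper = ½ρ(v_upper² − v_lower²).
ΔP = ½·1.240·(74.83² − 70.90²) = 355.1 Pa.
Lift = ΔP · A = 355.1 × 0.8275 = 293.8 N.

293.8 N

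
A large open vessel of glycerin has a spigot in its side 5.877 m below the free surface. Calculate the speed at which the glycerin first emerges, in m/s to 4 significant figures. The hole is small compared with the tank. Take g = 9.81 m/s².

10.74 m/s

Bernoulli from surface to hole (P equal, v_surface ≈ 0): v = √(2gh) = √(2×9.81×5.877) = 10.74 m/s.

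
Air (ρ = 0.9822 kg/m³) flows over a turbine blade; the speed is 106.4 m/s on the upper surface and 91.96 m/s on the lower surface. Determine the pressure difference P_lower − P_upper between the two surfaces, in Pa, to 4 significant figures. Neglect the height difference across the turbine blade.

ΔP = 1407 Pa

The pressure is lower where the speed is higher: ΔP = ½ρ(v_up² − v_low²).
ΔP = ½·0.9822·(106.4² − 91.96²) = 1407 Pa.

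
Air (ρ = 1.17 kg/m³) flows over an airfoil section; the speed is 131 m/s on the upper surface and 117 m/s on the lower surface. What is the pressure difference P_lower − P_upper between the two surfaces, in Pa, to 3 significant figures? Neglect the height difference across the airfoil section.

The pressure is lower where the speed is higher: ΔP = ½ρ(v_up² − v_low²).
ΔP = ½·1.17·(131² − 117²) = 2030 Pa.

2030 Pa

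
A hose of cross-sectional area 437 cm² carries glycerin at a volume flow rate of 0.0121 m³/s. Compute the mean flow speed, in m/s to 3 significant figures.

Q = 0.0121 m³/s = 0.0121 m³/s.
v = Q/A = 0.0121 / 0.0437 = 0.277 m/s.

v ≈ 0.277 m/s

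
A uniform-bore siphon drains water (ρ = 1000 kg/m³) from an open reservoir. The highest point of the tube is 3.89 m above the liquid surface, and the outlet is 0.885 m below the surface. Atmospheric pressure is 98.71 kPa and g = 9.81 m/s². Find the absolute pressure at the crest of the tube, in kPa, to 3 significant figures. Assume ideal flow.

P_top = 51.9 kPa

The outlet speed comes from Torricelli: v = √(2g·0.885) = 4.17 m/s.
The bore is uniform, so the speed at the crest is the same v. Bernoulli surface→crest: P_atm = P_top + ½ρv² + ρg·h_top.
P_top = 98710 − ½·1000·4.17² − 1000·9.81·3.89 = 51900 Pa.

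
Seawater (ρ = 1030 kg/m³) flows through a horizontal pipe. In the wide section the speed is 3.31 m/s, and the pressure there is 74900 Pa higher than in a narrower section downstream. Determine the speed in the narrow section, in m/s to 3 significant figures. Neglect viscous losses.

12.5 m/s

With h₁ = h₂, rearranging Bernoulli gives v₂ = √(v₁² + 2ΔP/ρ).
v₂ = √(3.31² + 2·74900/1030) = √(11.0 + 145) = 12.5 m/s.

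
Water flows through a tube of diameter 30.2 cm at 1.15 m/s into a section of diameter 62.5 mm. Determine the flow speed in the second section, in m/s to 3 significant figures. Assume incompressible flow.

Mass conservation (A₁v₁ = A₂v₂) gives v₂ = 1.15 × 716/30.7 = 26.9 m/s.

v₂ ≈ 26.9 m/s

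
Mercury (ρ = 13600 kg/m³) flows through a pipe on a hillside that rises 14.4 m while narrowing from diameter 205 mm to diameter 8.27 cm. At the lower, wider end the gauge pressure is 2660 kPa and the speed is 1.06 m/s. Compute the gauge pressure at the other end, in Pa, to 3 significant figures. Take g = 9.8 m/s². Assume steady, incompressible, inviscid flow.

Continuity gives A₁v₁ = A₂v₂, so v₂ = (330 cm²)/(53.7 cm²) × 1.06 m/s = 6.51 m/s.
Energy conservation along the streamline gives P₂ = P₁ − ½ρ(v₂² − v₁²) − ρg(h₂ − h₁).
P₂ = 2660000 + ½·13600·(1.06² − 6.51²) − 13600·9.8·(+14.4) = 2660000 + (-281000) − (1920000) = 460000 Pa.

460000 Pa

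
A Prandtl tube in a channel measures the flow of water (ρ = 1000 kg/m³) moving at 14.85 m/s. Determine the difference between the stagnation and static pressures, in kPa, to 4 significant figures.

110.3 kPa

The dynamic pressure equals the rise in static pressure at the stagnation point: ΔP = ½ρv².
ΔP = ½·1000·14.85² = 110300 Pa.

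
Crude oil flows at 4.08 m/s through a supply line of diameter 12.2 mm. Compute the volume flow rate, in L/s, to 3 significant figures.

Q = 0.477 L/s

Q = A·v = 0.000117 m² × 4.08 m/s = 0.000477 m³/s.
Converting: 0.000477 m³/s × 1000 = 0.477 L/s.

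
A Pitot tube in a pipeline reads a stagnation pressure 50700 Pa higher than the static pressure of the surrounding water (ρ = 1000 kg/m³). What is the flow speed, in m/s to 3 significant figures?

v = 10.1 m/s

The dynamic pressure equals the rise in static pressure at the stagnation point: ΔP = ½ρv².
v = √(2ΔP/ρ) = √(2·50700/1000) = 10.1 m/s.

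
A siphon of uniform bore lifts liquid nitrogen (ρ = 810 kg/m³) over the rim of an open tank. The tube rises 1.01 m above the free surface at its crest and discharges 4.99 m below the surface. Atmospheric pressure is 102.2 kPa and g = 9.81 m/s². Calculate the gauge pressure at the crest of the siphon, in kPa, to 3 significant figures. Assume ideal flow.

-47.7 kPa

Bernoulli surface→outlet gives ½v² = g·h_out, so v = √(2·9.81·4.99) = 9.89 m/s.
With constant cross-section the crest speed equals v; applying Bernoulli from the surface up to the crest, P_top = P_atm − ½ρv² − ρg·h_top.
P_top = 102200 − ½·810·9.89² − 810·9.81·1.01 = 54500 Pa. So P_gauge = P_top − P_atm = -47700 Pa.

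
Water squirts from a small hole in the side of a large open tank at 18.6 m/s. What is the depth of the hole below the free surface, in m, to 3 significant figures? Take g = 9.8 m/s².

h = 17.7 m

Inverting v = √(2gh) gives h = v² / 2g.
h = 18.6²/(2·9.8) = 346/19.60 = 17.7 m.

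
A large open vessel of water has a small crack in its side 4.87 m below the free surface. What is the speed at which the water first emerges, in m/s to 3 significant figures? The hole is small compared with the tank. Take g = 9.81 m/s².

Torricelli's result v = √(2gh) gives v = √(2·9.81·4.87) = 9.77 m/s.

v ≈ 9.77 m/s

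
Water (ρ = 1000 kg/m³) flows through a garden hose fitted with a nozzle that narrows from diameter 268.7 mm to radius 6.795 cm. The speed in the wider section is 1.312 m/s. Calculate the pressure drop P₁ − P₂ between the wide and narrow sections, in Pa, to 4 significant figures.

ΔP = 12290 Pa

Mass conservation (A₁v₁ = A₂v₂) gives v₂ = 1.312 × 567.1/145.1 = 5.129 m/s.
With no height change, Bernoulli's equation is P₁ + ½ρv₁² = P₂ + ½ρv₂².
P₁ − P₂ = ½·1000·(5.129² − 1.312²) = ½·1000·24.59 = 12290 Pa.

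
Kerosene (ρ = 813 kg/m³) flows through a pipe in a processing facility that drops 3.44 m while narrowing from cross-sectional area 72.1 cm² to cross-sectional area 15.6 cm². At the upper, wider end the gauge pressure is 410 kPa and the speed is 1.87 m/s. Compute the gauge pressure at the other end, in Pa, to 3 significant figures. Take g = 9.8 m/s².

P₂ = 408000 Pa

Mass conservation (A₁v₁ = A₂v₂) gives v₂ = 1.87 × 72.1/15.6 = 8.64 m/s.
Bernoulli: P₁ + ½ρv₁² + ρg h₁ = P₂ + ½ρv₂² + ρg h₂, so P₂ = P₁ + ½ρ(v₁² − v₂²) − ρg(h₂ − h₁).
P₂ = 410000 + ½·813·(1.87² − 8.64²) − 813·9.8·(−3.44) = 410000 + (-28900) − (-27400) = 408000 Pa.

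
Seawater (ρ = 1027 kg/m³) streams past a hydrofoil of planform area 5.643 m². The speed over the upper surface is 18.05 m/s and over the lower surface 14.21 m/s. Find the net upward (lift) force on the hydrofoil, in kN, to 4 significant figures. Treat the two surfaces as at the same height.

With equal heights on the two surfaces, Bernoulli gives P_lower − P_upper = ½ρ(v_upper² − v_lower²).
ΔP = ½·1027·(18.05² − 14.21²) = 63610 Pa.
Lift = ΔP · A = 63610 × 5.643 = 359000 N.

F = 359.0 kN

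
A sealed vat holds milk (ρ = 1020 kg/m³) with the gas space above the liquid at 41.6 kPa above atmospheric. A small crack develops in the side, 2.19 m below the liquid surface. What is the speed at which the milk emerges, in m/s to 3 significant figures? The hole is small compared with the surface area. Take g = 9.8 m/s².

Take point 1 at the surface (v₁ ≈ 0) and point 2 at the hole (at atmospheric pressure). Bernoulli: P₁ + ρg h = P_atm + ½ρv₂².
With P₁ − P_atm = 41600 Pa, v₂ = √(2gh + 2ΔP/ρ) = √(2·9.8·2.19 + 2·41600/1020) = 11.2 m/s.

v = 11.2 m/s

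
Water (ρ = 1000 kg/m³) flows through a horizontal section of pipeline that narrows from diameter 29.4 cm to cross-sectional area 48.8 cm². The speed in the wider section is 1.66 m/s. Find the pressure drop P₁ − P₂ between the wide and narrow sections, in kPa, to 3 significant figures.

ΔP ≈ 265 kPa

Continuity gives A₁v₁ = A₂v₂, so v₂ = (679 cm²)/(48.8 cm²) × 1.66 m/s = 23.1 m/s.
Bernoulli (h₁ = h₂): P₁ − P₂ = ½ρ(v₂² − v₁²).
P₁ − P₂ = ½·1000·(23.1² − 1.66²) = ½·1000·531 = 265000 Pa.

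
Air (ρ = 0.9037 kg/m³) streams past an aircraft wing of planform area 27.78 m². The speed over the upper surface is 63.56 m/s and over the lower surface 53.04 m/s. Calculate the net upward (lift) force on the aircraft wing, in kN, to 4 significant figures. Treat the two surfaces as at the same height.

From P + ½ρv² = const at equal height, P_low − P_up = ½ρ(v_up² − v_low²).
ΔP = ½·0.9037·(63.56² − 53.04²) = 554.3 Pa.
Lift = ΔP · A = 554.3 × 27.78 = 15400 N.

F ≈ 15.40 kN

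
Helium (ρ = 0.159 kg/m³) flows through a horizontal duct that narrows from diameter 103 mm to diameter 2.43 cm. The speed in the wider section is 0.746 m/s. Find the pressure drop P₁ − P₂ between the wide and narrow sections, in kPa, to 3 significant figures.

Mass conservation (A₁v₁ = A₂v₂) gives v₂ = 0.746 × 83.3/4.64 = 13.4 m/s.
Bernoulli (h₁ = h₂): P₁ − P₂ = ½ρ(v₂² − v₁²).
P₁ − P₂ = ½·0.159·(13.4² − 0.746²) = ½·0.159·179 = 14.2 Pa.

ΔP ≈ 0.0142 kPa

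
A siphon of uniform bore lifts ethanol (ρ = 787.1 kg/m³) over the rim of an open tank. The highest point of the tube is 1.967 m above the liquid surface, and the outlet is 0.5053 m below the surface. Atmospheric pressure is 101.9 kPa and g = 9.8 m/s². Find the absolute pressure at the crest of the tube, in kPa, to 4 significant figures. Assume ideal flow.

P_top ≈ 82.83 kPa

Bernoulli surface→outlet gives ½v² = g·h_out, so v = √(2·9.8·0.5053) = 3.147 m/s.
The bore is uniform, so the speed at the crest is the same v. Bernoulli surface→crest: P_atm = P_top + ½ρv² + ρg·h_top.
P_top = 101900 − ½·787.1·3.147² − 787.1·9.8·1.967 = 82830 Pa.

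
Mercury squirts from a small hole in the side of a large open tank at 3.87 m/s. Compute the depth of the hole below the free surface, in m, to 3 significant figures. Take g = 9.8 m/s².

h ≈ 0.764 m

Torricelli: v = √(2gh), so h = v²/(2g).
h = 3.87²/(2·9.8) = 15.0/19.60 = 0.764 m.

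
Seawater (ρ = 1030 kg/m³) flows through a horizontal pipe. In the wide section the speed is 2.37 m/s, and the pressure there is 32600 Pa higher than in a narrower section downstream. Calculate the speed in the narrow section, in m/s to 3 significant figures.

With h₁ = h₂, rearranging Bernoulli gives v₂ = √(v₁² + 2ΔP/ρ).
v₂ = √(2.37² + 2·32600/1030) = √(5.62 + 63.3) = 8.30 m/s.

v₂ = 8.30 m/s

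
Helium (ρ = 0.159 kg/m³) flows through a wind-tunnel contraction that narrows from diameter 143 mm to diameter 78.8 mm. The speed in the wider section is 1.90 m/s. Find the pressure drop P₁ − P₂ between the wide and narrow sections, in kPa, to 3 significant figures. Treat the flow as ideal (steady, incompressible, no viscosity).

ΔP ≈ 0.00283 kPa

Mass conservation (A₁v₁ = A₂v₂) gives v₂ = 1.90 × 161/48.8 = 6.26 m/s.
Along the horizontal streamline, P + ½ρv² is constant.
P₁ − P₂ = ½·0.159·(6.26² − 1.90²) = ½·0.159·35.5 = 2.83 Pa.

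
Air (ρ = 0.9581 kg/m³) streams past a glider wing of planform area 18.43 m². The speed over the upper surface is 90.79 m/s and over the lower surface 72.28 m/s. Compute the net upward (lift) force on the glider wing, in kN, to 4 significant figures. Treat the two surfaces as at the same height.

The faster flow above has the lower pressure; Bernoulli (same height) gives ΔP = ½ρ(v_up² − v_low²).
ΔP = ½·0.9581·(90.79² − 72.28²) = 1446 Pa.
Lift = ΔP · A = 1446 × 18.43 = 26650 N.

F ≈ 26.65 kN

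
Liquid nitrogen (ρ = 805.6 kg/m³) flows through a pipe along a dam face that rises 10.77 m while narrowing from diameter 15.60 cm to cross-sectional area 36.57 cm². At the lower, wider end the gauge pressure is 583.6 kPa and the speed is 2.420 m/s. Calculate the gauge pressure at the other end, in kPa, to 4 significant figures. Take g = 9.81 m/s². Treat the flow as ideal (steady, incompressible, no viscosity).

P₂ ≈ 436.4 kPa

Mass conservation (A₁v₁ = A₂v₂) gives v₂ = 2.420 × 191.1/36.57 = 12.65 m/s.
Bernoulli: P₁ + ½ρv₁² + ρg h₁ = P₂ + ½ρv₂² + ρg h₂, so P₂ = P₁ + ½ρ(v₁² − v₂²) − ρg(h₂ − h₁).
P₂ = 583600 + ½·805.6·(2.420² − 12.65²) − 805.6·9.81·(+10.77) = 583600 + (-62080) − (85110) = 436400 Pa.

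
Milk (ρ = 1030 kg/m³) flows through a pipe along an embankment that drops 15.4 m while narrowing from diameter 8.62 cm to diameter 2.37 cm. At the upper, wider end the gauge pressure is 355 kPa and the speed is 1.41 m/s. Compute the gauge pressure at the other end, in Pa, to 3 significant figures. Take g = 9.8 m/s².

Continuity gives A₁v₁ = A₂v₂, so v₂ = (58.4 cm²)/(4.41 cm²) × 1.41 m/s = 18.7 m/s.
Applying Bernoulli between the two ends and solving for P₂: P₂ = P₁ + ½ρ(v₁² − v₂²) − ρgΔh.
P₂ = 355000 + ½·1030·(1.41² − 18.7²) − 1030·9.8·(−15.4) = 355000 + (-178000) − (-155000) = 332000 Pa.

P₂ = 332000 Pa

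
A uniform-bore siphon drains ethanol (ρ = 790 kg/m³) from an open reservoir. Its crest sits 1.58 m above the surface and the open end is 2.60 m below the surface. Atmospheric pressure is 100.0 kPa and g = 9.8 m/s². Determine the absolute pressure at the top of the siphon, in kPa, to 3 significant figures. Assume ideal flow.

From the surface to the outlet (both open to atmosphere, surface at rest): v = √(2g·h_out) = √(2·9.8·2.60) = 7.14 m/s.
Continuity keeps v the same throughout the tube; from surface to crest, P_atm + 0 = P_top + ½ρv² + ρg·h_top.
P_top = 100000 − ½·790·7.14² − 790·9.8·1.58 = 67600 Pa.

P_top ≈ 67.6 kPa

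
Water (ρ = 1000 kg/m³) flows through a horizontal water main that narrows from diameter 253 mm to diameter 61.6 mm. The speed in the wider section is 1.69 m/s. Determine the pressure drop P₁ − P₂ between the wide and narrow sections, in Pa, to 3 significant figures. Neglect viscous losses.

405000 Pa

Continuity gives A₁v₁ = A₂v₂, so v₂ = (503 cm²)/(29.8 cm²) × 1.69 m/s = 28.5 m/s.
The pipe is horizontal, so Bernoulli reduces to P₁ + ½ρv₁² = P₂ + ½ρv₂².
P₁ − P₂ = ½·1000·(28.5² − 1.69²) = ½·1000·810 = 405000 Pa.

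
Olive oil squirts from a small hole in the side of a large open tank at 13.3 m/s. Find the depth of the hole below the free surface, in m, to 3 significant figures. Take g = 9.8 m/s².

Torricelli: v = √(2gh), so h = v²/(2g).
h = 13.3²/(2·9.8) = 177/19.60 = 9.03 m.

9.03 m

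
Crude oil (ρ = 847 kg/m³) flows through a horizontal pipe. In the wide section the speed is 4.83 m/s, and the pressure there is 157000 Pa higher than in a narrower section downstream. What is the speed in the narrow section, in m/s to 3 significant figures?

With h₁ = h₂, rearranging Bernoulli gives v₂ = √(v₁² + 2ΔP/ρ).
v₂ = √(4.83² + 2·157000/847) = √(23.3 + 371) = 19.9 m/s.

v₂ = 19.9 m/s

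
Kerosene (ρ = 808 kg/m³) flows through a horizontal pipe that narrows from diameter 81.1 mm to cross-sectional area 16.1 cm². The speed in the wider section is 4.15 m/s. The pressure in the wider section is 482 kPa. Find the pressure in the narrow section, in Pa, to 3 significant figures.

Continuity gives A₁v₁ = A₂v₂, so v₂ = (51.7 cm²)/(16.1 cm²) × 4.15 m/s = 13.3 m/s.
Bernoulli (h₁ = h₂): P₁ − P₂ = ½ρ(v₂² − v₁²).
P₂ = P₁ − ½ρ(v₂² − v₁²) = 482000 − ½·808·(13.3² − 4.15²) = 482000 − 64700 = 417000 Pa.

P₂ ≈ 417000 Pa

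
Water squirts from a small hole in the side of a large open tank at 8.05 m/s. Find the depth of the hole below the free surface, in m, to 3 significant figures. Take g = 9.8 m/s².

h = 3.31 m

Inverting v = √(2gh) gives h = v² / 2g.
h = 8.05²/(2·9.8) = 64.8/19.60 = 3.31 m.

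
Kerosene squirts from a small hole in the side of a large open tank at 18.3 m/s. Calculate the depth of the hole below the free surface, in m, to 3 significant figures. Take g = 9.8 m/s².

Torricelli: v = √(2gh), so h = v²/(2g).
h = 18.3²/(2·9.8) = 335/19.60 = 17.1 m.

h = 17.1 m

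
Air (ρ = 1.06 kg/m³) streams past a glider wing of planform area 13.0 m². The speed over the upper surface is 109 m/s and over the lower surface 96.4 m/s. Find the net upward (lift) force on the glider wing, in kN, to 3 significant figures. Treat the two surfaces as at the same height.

With equal heights on the two surfaces, Bernoulli gives P_lower − P_upper = ½ρ(v_upper² − v_lower²).
ΔP = ½·1.06·(109² − 96.4²) = 1370 Pa.
Lift = ΔP · A = 1370 × 13.0 = 17800 N.

17.8 kN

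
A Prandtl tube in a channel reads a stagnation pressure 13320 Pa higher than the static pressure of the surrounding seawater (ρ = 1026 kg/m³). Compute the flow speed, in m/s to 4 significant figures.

5.096 m/s

At the stagnation point the flow is brought to rest, so Bernoulli gives P_stag − P_static = ½ρv².
v = √(2ΔP/ρ) = √(2·13320/1026) = 5.096 m/s.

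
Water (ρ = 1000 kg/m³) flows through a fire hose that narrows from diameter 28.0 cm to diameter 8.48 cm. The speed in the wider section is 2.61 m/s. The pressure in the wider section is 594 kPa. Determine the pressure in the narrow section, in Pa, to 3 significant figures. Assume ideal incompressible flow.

The volume flow rate is constant, so v₂ = (A₁/A₂)v₁ = (616/56.5)·2.61 = 28.5 m/s.
With no height change, Bernoulli's equation is P₁ + ½ρv₁² = P₂ + ½ρv₂².
P₂ = P₁ − ½ρ(v₂² − v₁²) = 594000 − ½·1000·(28.5² − 2.61²) = 594000 − 401000 = 193000 Pa.

P₂ ≈ 193000 Pa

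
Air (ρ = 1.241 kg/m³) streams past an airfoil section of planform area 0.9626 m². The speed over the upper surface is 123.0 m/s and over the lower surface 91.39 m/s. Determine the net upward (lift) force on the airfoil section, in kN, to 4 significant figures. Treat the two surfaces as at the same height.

F = 4.048 kN

With equal heights on the two surfaces, Bernoulli gives P_lower − P_upper = ½ρ(v_upper² − v_lower²).
ΔP = ½·1.241·(123.0² − 91.39²) = 4205 Pa.
Lift = ΔP · A = 4205 × 0.9626 = 4048 N.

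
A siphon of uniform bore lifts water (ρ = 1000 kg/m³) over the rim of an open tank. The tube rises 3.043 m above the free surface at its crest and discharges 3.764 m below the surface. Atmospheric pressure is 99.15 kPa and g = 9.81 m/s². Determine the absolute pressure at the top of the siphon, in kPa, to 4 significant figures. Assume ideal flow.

Bernoulli surface→outlet gives ½v² = g·h_out, so v = √(2·9.81·3.764) = 8.594 m/s.
With constant cross-section the crest speed equals v; applying Bernoulli from the surface up to the crest, P_top = P_atm − ½ρv² − ρg·h_top.
P_top = 99150 − ½·1000·8.594² − 1000·9.81·3.043 = 32370 Pa.

P_top ≈ 32.37 kPa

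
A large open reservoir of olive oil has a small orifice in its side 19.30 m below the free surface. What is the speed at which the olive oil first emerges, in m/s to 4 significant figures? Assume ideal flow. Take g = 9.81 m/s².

With the surface at rest and both surface and jet at atmospheric pressure, Bernoulli gives ρg h = ½ρv², so v = √(2gh) = √(2·9.81·19.30) = 19.46 m/s.

v ≈ 19.46 m/s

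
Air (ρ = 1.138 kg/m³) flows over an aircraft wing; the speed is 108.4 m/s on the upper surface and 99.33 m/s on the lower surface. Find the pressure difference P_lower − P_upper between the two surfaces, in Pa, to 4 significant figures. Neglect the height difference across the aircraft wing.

ΔP ≈ 1072 Pa

Bernoulli (same height): P_lower − P_upper = ½ρ(v_upper² − v_lower²).
ΔP = ½·1.138·(108.4² − 99.33²) = 1072 Pa.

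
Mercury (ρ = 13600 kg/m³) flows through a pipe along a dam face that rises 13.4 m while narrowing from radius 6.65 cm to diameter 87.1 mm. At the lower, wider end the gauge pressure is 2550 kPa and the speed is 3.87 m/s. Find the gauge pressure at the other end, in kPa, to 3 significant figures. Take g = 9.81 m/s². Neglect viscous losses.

P₂ ≈ 310 kPa

By continuity, v₂ = v₁·A₁/A₂ = 3.87·(139/59.6) = 9.02 m/s.
Bernoulli: P₁ + ½ρv₁² + ρg h₁ = P₂ + ½ρv₂² + ρg h₂, so P₂ = P₁ + ½ρ(v₁² − v₂²) − ρg(h₂ − h₁).
P₂ = 2550000 + ½·13600·(3.87² − 9.02²) − 13600·9.81·(+13.4) = 2550000 + (-452000) − (1790000) = 310000 Pa.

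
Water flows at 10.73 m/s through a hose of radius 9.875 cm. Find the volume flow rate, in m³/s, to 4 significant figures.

Q = 0.3287 m³/s

Q = A·v = 0.03064 m² × 10.73 m/s = 0.3287 m³/s.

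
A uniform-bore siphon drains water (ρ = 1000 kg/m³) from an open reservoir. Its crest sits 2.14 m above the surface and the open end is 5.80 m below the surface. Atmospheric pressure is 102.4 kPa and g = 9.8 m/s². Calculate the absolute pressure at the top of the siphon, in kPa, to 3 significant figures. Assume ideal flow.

Bernoulli surface→outlet gives ½v² = g·h_out, so v = √(2·9.8·5.80) = 10.7 m/s.
Continuity keeps v the same throughout the tube; from surface to crest, P_atm + 0 = P_top + ½ρv² + ρg·h_top.
P_top = 102400 − ½·1000·10.7² − 1000·9.8·2.14 = 24600 Pa.

24.6 kPa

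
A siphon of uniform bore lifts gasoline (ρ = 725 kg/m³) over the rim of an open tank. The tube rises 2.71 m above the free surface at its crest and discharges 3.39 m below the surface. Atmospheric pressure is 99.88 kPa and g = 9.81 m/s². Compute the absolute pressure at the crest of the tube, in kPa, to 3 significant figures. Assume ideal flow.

P_top = 56.5 kPa

The outlet speed comes from Torricelli: v = √(2g·3.39) = 8.16 m/s.
Continuity keeps v the same throughout the tube; from surface to crest, P_atm + 0 = P_top + ½ρv² + ρg·h_top.
P_top = 99880 − ½·725·8.16² − 725·9.81·2.71 = 56500 Pa.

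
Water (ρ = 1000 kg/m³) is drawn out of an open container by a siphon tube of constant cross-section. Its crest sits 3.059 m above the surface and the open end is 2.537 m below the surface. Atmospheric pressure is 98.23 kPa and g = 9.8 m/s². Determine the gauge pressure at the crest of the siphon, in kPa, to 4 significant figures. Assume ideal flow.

The outlet speed comes from Torricelli: v = √(2g·2.537) = 7.052 m/s.
Continuity keeps v the same throughout the tube; from surface to crest, P_atm + 0 = P_top + ½ρv² + ρg·h_top.
P_top = 98230 − ½·1000·7.052² − 1000·9.8·3.059 = 43390 Pa. So P_gauge = P_top − P_atm = -54840 Pa.

P_gauge ≈ -54.84 kPa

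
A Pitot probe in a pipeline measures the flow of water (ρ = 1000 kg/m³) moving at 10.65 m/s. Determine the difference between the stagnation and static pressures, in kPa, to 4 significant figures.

ΔP ≈ 56.71 kPa

The dynamic pressure equals the rise in static pressure at the stagnation point: ΔP = ½ρv².
ΔP = ½·1000·10.65² = 56710 Pa.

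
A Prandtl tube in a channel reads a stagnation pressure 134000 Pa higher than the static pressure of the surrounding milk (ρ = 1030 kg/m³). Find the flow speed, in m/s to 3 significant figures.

The dynamic pressure equals the rise in static pressure at the stagnation point: ΔP = ½ρv².
v = √(2ΔP/ρ) = √(2·134000/1030) = 16.1 m/s.

v ≈ 16.1 m/s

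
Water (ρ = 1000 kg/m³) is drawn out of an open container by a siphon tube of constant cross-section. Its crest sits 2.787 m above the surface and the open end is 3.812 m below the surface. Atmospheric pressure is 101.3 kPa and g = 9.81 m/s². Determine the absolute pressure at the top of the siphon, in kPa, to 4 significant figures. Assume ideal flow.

36.56 kPa

The outlet speed comes from Torricelli: v = √(2g·3.812) = 8.648 m/s.
The bore is uniform, so the speed at the crest is the same v. Bernoulli surface→crest: P_atm = P_top + ½ρv² + ρg·h_top.
P_top = 101300 − ½·1000·8.648² − 1000·9.81·2.787 = 36560 Pa.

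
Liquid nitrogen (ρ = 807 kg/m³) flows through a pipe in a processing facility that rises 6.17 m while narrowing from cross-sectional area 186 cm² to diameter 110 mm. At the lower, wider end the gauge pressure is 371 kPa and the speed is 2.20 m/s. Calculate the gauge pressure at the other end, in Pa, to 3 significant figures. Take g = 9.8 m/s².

Continuity gives A₁v₁ = A₂v₂, so v₂ = (186 cm²)/(95.0 cm²) × 2.20 m/s = 4.31 m/s.
Bernoulli: P₁ + ½ρv₁² + ρg h₁ = P₂ + ½ρv₂² + ρg h₂, so P₂ = P₁ + ½ρ(v₁² − v₂²) − ρg(h₂ − h₁).
P₂ = 371000 + ½·807·(2.20² − 4.31²) − 807·9.8·(+6.17) = 371000 + (-5530) − (48800) = 317000 Pa.

P₂ = 317000 Pa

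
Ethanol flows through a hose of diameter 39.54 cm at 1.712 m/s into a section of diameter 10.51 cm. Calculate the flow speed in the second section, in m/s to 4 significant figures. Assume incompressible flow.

Continuity gives A₁v₁ = A₂v₂, so v₂ = (1228 cm²)/(86.76 cm²) × 1.712 m/s = 24.23 m/s.

v₂ = 24.23 m/s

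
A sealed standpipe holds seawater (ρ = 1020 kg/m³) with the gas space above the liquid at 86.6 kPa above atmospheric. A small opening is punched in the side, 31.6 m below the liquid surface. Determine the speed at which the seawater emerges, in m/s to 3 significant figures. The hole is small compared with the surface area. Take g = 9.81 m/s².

v ≈ 28.1 m/s

Take point 1 at the surface (v₁ ≈ 0) and point 2 at the hole (at atmospheric pressure). Bernoulli: P₁ + ρg h = P_atm + ½ρv₂².
With P₁ − P_atm = 86600 Pa, v₂ = √(2gh + 2ΔP/ρ) = √(2·9.81·31.6 + 2·86600/1020) = 28.1 m/s.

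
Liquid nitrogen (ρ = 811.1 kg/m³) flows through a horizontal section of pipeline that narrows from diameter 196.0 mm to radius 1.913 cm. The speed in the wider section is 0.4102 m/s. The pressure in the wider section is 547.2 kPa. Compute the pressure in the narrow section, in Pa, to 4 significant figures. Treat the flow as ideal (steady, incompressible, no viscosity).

By continuity, v₂ = v₁·A₁/A₂ = 0.4102·(301.7/11.50) = 10.77 m/s.
Bernoulli (h₁ = h₂): P₁ − P₂ = ½ρ(v₂² − v₁²).
P₂ = P₁ − ½ρ(v₂² − v₁²) = 547200 − ½·811.1·(10.77² − 0.4102²) = 547200 − 46930 = 500300 Pa.

P₂ ≈ 500300 Pa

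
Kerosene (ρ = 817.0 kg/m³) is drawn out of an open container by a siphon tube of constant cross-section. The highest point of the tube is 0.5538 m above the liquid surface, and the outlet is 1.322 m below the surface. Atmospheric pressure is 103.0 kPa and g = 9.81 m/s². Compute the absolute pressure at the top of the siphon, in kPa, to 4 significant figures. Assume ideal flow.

87.97 kPa

Bernoulli surface→outlet gives ½v² = g·h_out, so v = √(2·9.81·1.322) = 5.093 m/s.
The bore is uniform, so the speed at the crest is the same v. Bernoulli surface→crest: P_atm = P_top + ½ρv² + ρg·h_top.
P_top = 103000 − ½·817.0·5.093² − 817.0·9.81·0.5538 = 87970 Pa.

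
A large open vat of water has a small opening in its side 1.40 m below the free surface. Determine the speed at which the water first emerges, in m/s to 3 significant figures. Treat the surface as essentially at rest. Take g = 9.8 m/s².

With the surface at rest and both surface and jet at atmospheric pressure, Bernoulli gives ρg h = ½ρv², so v = √(2gh) = √(2·9.8·1.40) = 5.24 m/s.

v = 5.24 m/s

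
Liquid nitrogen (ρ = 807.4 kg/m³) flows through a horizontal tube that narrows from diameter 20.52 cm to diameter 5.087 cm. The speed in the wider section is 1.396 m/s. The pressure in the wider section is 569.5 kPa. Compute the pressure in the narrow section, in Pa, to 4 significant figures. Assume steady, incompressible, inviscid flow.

Continuity gives A₁v₁ = A₂v₂, so v₂ = (330.7 cm²)/(20.32 cm²) × 1.396 m/s = 22.72 m/s.
Bernoulli (h₁ = h₂): P₁ − P₂ = ½ρ(v₂² − v₁²).
P₂ = P₁ − ½ρ(v₂² − v₁²) = 569500 − ½·807.4·(22.72² − 1.396²) = 569500 − 207500 = 362000 Pa.

P₂ ≈ 362000 Pa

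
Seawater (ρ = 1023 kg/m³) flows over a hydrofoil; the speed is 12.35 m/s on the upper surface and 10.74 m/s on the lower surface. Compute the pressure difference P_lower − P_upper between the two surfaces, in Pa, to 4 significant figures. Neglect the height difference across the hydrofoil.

Bernoulli (same height): P_lower − P_upper = ½ρ(v_upper² − v_lower²).
ΔP = ½·1023·(12.35² − 10.74²) = 19010 Pa.

ΔP = 19010 Pa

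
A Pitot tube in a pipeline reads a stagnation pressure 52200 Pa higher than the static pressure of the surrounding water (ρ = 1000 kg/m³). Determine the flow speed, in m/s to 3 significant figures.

v ≈ 10.2 m/s

At the stagnation point the flow is brought to rest, so Bernoulli gives P_stag − P_static = ½ρv².
v = √(2ΔP/ρ) = √(2·52200/1000) = 10.2 m/s.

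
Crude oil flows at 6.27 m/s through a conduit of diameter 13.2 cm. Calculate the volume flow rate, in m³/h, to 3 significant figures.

Q = A·v = 0.0137 m² × 6.27 m/s = 0.0858 m³/s.
Converting: 0.0858 m³/s × 3600 = 309 m³/h.

Q ≈ 309 m³/h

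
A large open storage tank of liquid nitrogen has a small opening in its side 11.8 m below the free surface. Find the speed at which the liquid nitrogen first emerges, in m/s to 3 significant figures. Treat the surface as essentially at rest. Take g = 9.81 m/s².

The surface is effectively still and both ends are open, so ½v² = gh and v = √(2·9.81·11.8) = 15.2 m/s.

15.2 m/s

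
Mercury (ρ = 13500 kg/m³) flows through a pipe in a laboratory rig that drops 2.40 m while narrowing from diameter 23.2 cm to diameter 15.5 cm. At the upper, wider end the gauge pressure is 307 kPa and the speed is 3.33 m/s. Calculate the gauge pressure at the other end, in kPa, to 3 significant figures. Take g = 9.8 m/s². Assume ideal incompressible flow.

Mass conservation (A₁v₁ = A₂v₂) gives v₂ = 3.33 × 423/189 = 7.46 m/s.
Energy conservation along the streamline gives P₂ = P₁ − ½ρ(v₂² − v₁²) − ρg(h₂ − h₁).
P₂ = 307000 + ½·13500·(3.33² − 7.46²) − 13500·9.8·(−2.40) = 307000 + (-301000) − (-318000) = 324000 Pa.

324 kPa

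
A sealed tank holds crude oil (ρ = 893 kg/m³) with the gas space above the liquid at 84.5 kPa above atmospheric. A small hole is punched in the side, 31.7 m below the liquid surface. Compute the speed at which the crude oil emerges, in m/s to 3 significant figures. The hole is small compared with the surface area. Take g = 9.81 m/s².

v ≈ 28.5 m/s

Take point 1 at the surface (v₁ ≈ 0) and point 2 at the hole (at atmospheric pressure). Bernoulli: P₁ + ρg h = P_atm + ½ρv₂².
With P₁ − P_atm = 84500 Pa, v₂ = √(2gh + 2ΔP/ρ) = √(2·9.81·31.7 + 2·84500/893) = 28.5 m/s.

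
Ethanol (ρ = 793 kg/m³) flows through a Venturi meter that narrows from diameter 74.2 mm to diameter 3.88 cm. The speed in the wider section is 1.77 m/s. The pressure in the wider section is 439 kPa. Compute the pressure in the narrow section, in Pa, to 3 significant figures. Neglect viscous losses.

P₂ = 424000 Pa

Mass conservation (A₁v₁ = A₂v₂) gives v₂ = 1.77 × 43.2/11.8 = 6.47 m/s.
Bernoulli (h₁ = h₂): P₁ − P₂ = ½ρ(v₂² − v₁²).
P₂ = P₁ − ½ρ(v₂² − v₁²) = 439000 − ½·793·(6.47² − 1.77²) = 439000 − 15400 = 424000 Pa.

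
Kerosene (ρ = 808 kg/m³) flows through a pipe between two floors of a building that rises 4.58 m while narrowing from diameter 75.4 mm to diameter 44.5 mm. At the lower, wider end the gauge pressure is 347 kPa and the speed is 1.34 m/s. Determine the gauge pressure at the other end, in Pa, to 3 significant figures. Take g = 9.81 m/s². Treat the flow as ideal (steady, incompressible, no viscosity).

P₂ = 305000 Pa

Mass conservation (A₁v₁ = A₂v₂) gives v₂ = 1.34 × 44.7/15.6 = 3.85 m/s.
Energy conservation along the streamline gives P₂ = P₁ − ½ρ(v₂² − v₁²) − ρg(h₂ − h₁).
P₂ = 347000 + ½·808·(1.34² − 3.85²) − 808·9.81·(+4.58) = 347000 + (-5250) − (36300) = 305000 Pa.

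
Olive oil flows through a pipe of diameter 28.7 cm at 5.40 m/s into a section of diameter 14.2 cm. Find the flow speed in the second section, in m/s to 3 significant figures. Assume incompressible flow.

The volume flow rate is constant, so v₂ = (A₁/A₂)v₁ = (647/158)·5.40 = 22.1 m/s.

v₂ ≈ 22.1 m/s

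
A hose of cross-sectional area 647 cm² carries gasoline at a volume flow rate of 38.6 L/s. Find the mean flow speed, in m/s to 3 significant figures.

0.597 m/s

Q = 38.6 L/s = 0.0386 m³/s.
v = Q/A = 0.0386 / 0.0647 = 0.597 m/s.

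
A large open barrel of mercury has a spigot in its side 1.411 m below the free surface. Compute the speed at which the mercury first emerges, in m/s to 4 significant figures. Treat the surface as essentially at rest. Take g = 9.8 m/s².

Bernoulli from surface to hole (P equal, v_surface ≈ 0): v = √(2gh) = √(2×9.8×1.411) = 5.259 m/s.

5.259 m/s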